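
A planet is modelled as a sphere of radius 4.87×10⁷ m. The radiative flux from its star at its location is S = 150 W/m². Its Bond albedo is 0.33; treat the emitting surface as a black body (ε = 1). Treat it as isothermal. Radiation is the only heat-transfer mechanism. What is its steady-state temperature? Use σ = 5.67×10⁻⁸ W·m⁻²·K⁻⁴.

T ≈ 145 K

At equilibrium, absorbed power = emitted power.
Absorbing cross-section = πr² = 7.451×10¹⁵ m²; emitting surface = 4πr² = 2.980×10¹⁶ m² (ratio 4).
(1−a)S·A_cross = εσ·A_surf·T⁴  ⇒  T⁴ = (1−a)S/(4σ).
T⁴ = 0.670·150/(4·5.67×10⁻⁸) = 4.431×10⁸ K⁴.
T = (4.431×10⁸)^(1/4).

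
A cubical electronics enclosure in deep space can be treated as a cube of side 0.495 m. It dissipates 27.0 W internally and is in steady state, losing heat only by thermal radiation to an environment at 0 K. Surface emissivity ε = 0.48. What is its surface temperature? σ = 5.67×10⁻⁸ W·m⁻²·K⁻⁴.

Steady state: internal power = radiated power, P = εσA T⁴.
Radiating area A = 6L² = 1.470 m².
T⁴ = P/(εσA) = 27.0/(0.48·5.67×10⁻⁸·1.470) = 6.748×10⁸ K⁴.
T = (6.748×10⁸)^(1/4).

T ≈ 161 K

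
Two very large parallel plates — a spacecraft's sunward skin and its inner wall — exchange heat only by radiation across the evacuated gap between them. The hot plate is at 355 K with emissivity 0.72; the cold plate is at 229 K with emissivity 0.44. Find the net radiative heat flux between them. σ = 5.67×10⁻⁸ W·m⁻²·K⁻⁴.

For two infinite grey parallel plates, q = σ(T₁⁴ − T₂⁴)/(1/ε₁ + 1/ε₂ − 1).
T₁⁴ − T₂⁴ = 1.588×10¹⁰ − 2.750×10⁹ = 1.313×10¹⁰ K⁴.
1/ε₁ + 1/ε₂ − 1 = 1.389 + 2.273 − 1 = 2.662.
q = 5.67×10⁻⁸ × 1.313×10¹⁰ / 2.662.

q ≈ 280 W/m²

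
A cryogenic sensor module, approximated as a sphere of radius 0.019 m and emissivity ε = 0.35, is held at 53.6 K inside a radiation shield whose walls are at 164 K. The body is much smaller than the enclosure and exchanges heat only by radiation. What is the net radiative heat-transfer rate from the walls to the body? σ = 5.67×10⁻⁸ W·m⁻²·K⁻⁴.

For a small grey body in a large enclosure: P_net = εσA(T_body⁴ − T_wall⁴).
A = 4πr² = 0.004536 m²; T_body⁴ − T_wall⁴ = 8.254×10⁶ − 7.234×10⁸ = -7.151×10⁸ K⁴.
|P_net| = 0.35·5.67×10⁻⁸·0.004536·7.151×10⁸.

P_net ≈ 0.0644 W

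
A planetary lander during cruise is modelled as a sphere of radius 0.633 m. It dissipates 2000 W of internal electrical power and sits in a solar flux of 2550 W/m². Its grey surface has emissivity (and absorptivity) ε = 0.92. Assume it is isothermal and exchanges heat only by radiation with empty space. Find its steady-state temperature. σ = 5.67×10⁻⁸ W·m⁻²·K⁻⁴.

T ≈ 371 K

At steady state, absorbed solar power + internal power = radiated power.
Absorbed: α·S·A_cross = 0.92·2550·1.259 = 2953 W (cross-section πr²).
Total input = 2953 + 2000 = 4953 W.
Radiated: εσ·A_surf·T⁴ with A_surf = 4πr² = 5.035 m².
T⁴ = 4953/(0.92·5.67×10⁻⁸·5.035) = 1.886×10¹⁰ K⁴.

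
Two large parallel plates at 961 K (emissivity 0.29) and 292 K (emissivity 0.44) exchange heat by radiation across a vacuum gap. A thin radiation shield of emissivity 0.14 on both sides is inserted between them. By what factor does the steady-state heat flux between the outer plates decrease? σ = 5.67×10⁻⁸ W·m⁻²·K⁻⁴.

factor ≈ 3.81

Without shield: q₀ = σΔ(T⁴)/(1/ε₁+1/ε₂−1) with denominator 4.721.
With shield the two gaps are in series; the resistances add: (1/ε₁+1/ε_s−1)+(1/ε_s+1/ε₂−1) = 9.591+8.416 = 18.01.
Heat-flux ratio q₀/q = 18.01/4.721.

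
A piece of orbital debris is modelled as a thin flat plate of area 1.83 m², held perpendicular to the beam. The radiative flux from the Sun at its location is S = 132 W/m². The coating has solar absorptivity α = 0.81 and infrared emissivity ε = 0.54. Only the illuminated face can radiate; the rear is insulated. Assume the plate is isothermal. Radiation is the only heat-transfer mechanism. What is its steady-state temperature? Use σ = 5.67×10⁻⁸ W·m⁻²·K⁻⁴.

At equilibrium, absorbed power = emitted power.
Absorbing cross-section = A = 1.830 m²; emitting surface = A = 1.830 m² (ratio 1).
αS·A_cross = εσ·A_surf·T⁴  ⇒  T⁴ = αS/(ε·1σ).
T⁴ = 0.810·132/(0.54·1·5.67×10⁻⁸) = 3.492×10⁹ K⁴.
T = (3.492×10⁹)^(1/4).

T ≈ 243 K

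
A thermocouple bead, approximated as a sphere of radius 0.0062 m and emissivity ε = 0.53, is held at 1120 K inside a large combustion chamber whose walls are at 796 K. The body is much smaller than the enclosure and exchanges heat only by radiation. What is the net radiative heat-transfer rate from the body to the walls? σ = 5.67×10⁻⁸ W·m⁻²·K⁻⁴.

For a small grey body in a large enclosure: P_net = εσA(T_body⁴ − T_wall⁴).
A = 4πr² = 4.831×10⁻⁴ m²; T_body⁴ − T_wall⁴ = 1.574×10¹² − 4.015×10¹¹ = 1.172×10¹² K⁴.
|P_net| = 0.53·5.67×10⁻⁸·4.831×10⁻⁴·1.172×10¹².

P_net ≈ 17.0 W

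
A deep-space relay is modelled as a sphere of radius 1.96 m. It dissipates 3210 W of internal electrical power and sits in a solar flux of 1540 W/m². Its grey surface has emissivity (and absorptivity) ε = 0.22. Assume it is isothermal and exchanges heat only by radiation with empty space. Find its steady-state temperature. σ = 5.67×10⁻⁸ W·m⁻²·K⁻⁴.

At steady state, absorbed solar power + internal power = radiated power.
Absorbed: α·S·A_cross = 0.22·1540·12.07 = 4089 W (cross-section πr²).
Total input = 4089 + 3210 = 7299 W.
Radiated: εσ·A_surf·T⁴ with A_surf = 4πr² = 48.27 m².
T⁴ = 7299/(0.22·5.67×10⁻⁸·48.27) = 1.212×10¹⁰ K⁴.

T ≈ 332 K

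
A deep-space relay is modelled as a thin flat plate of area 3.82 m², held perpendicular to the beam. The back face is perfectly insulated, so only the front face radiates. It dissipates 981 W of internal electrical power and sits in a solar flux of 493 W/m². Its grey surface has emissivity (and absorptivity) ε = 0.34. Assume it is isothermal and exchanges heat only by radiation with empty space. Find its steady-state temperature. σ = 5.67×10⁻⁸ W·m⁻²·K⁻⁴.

At steady state, absorbed solar power + internal power = radiated power.
Absorbed: α·S·A_cross = 0.34·493·3.820 = 640.3 W (cross-section A).
Total input = 640.3 + 981 = 1621 W.
Radiated: εσ·A_surf·T⁴ with A_surf = A = 3.820 m².
T⁴ = 1621/(0.34·5.67×10⁻⁸·3.820) = 2.202×10¹⁰ K⁴.

T ≈ 385 K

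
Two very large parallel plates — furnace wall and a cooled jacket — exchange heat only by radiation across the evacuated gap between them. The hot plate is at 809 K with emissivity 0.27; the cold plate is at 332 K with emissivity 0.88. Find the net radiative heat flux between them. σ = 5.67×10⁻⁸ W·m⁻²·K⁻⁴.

q ≈ 6150 W/m²

For two infinite grey parallel plates, q = σ(T₁⁴ − T₂⁴)/(1/ε₁ + 1/ε₂ − 1).
T₁⁴ − T₂⁴ = 4.283×10¹¹ − 1.215×10¹⁰ = 4.162×10¹¹ K⁴.
1/ε₁ + 1/ε₂ − 1 = 3.704 + 1.136 − 1 = 3.840.
q = 5.67×10⁻⁸ × 4.162×10¹¹ / 3.840.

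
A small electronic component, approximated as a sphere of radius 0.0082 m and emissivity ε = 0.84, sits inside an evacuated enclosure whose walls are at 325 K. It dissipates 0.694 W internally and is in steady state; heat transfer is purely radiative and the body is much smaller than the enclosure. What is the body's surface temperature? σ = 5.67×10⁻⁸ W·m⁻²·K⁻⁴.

T ≈ 411 K

For a small grey body in a large enclosure, net radiated power = εσA(T⁴ − T_w⁴).
Steady state: P = εσA(T⁴ − T_w⁴) with A = 4πr² = 8.450×10⁻⁴ m².
T⁴ = P/(εσA) + T_w⁴ = 0.694/(0.84·5.67×10⁻⁸·8.450×10⁻⁴) + (325)⁴
    = 1.724×10¹⁰ + 1.116×10¹⁰ = 2.840×10¹⁰ K⁴.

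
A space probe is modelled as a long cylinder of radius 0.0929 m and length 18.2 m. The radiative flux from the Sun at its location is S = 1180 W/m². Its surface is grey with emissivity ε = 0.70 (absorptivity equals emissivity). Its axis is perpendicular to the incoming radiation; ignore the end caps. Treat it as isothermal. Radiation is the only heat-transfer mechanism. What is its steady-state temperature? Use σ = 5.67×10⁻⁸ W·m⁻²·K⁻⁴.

At equilibrium, absorbed power = emitted power.
Absorbing cross-section = 2rL = 3.382 m²; emitting surface = 2πrL = 10.62 m² (ratio π).
εS·A_cross = εσ·A_surf·T⁴  ⇒  T⁴ = S/(πσ)   (ε cancels).
T⁴ = 1180/(π·5.67×10⁻⁸) = 6.624×10⁹ K⁴.
T = (6.624×10⁹)^(1/4).

T ≈ 285 K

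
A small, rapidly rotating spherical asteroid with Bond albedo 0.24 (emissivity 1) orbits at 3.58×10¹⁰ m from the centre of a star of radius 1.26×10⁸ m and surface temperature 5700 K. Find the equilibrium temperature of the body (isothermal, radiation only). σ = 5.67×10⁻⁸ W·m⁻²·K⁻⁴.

T ≈ 223 K

The star's surface emits σT_*⁴; at distance d the flux is S = σT_*⁴(R_*/d)².
S = 5.67×10⁻⁸·(5700)⁴·(1.26×10⁸/3.58×10¹⁰)² = 741.4 W/m².
For an isothermal sphere T⁴ = (1−a)S/(4σ) = 2.484×10⁹ K⁴.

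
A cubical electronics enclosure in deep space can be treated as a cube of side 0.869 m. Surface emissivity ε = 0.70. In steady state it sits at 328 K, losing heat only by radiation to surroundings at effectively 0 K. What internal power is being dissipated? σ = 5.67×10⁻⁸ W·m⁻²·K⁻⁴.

P ≈ 2080 W

Steady state: P = εσA T⁴.
A = 6L² = 4.531 m²; T⁴ = (328)⁴ = 1.157×10¹⁰ K⁴.
P = 0.70 × 5.67×10⁻⁸ × 4.531 × 1.157×10¹⁰.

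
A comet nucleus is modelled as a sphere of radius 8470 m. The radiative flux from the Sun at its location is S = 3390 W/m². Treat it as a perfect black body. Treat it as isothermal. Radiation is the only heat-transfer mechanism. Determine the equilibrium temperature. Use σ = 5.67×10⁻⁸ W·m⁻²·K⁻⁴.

T ≈ 350 K

At equilibrium, absorbed power = emitted power.
Absorbing cross-section = πr² = 2.254×10⁸ m²; emitting surface = 4πr² = 9.015×10⁸ m² (ratio 4).
S·A_cross = εσ·A_surf·T⁴  ⇒  T⁴ = S/(4σ).
T⁴ = 1.00·3390/(4·5.67×10⁻⁸) = 1.495×10¹⁰ K⁴.
T = (1.495×10¹⁰)^(1/4).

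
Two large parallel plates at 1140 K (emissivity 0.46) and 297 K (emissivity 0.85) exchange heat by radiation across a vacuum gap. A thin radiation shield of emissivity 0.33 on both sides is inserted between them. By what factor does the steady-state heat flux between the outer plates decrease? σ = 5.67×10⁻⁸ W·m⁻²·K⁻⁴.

factor ≈ 3.15

Without shield: q₀ = σΔ(T⁴)/(1/ε₁+1/ε₂−1) with denominator 2.350.
With shield the two gaps are in series; the resistances add: (1/ε₁+1/ε_s−1)+(1/ε_s+1/ε₂−1) = 4.204+3.207 = 7.411.
Heat-flux ratio q₀/q = 7.411/2.350.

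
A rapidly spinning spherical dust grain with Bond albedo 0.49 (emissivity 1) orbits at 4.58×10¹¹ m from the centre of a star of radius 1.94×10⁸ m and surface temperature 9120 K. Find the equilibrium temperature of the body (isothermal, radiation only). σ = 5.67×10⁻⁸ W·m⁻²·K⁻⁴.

T ≈ 112 K

The star's surface emits σT_*⁴; at distance d the flux is S = σT_*⁴(R_*/d)².
S = 5.67×10⁻⁸·(9120)⁴·(1.94×10⁸/4.58×10¹¹)² = 70.38 W/m².
For an isothermal sphere T⁴ = (1−a)S/(4σ) = 1.583×10⁸ K⁴.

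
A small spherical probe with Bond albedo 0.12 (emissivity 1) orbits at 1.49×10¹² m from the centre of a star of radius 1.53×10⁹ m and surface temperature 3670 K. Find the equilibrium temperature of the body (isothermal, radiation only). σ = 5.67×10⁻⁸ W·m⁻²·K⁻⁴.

T ≈ 80.5 K

The star's surface emits σT_*⁴; at distance d the flux is S = σT_*⁴(R_*/d)².
S = 5.67×10⁻⁸·(3670)⁴·(1.53×10⁹/1.49×10¹²)² = 10.85 W/m².
For an isothermal sphere T⁴ = (1−a)S/(4σ) = 4.208×10⁷ K⁴.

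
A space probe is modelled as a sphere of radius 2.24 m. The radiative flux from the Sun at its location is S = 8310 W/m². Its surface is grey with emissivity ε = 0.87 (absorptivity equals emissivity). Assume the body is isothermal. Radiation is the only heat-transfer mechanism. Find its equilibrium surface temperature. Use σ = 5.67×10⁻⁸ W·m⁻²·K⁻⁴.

T ≈ 438 K

At equilibrium, absorbed power = emitted power.
Absorbing cross-section = πr² = 15.76 m²; emitting surface = 4πr² = 63.05 m² (ratio 4).
εS·A_cross = εσ·A_surf·T⁴  ⇒  T⁴ = S/(4σ)   (ε cancels).
T⁴ = 8310/(4·5.67×10⁻⁸) = 3.664×10¹⁰ K⁴.
T = (3.664×10¹⁰)^(1/4).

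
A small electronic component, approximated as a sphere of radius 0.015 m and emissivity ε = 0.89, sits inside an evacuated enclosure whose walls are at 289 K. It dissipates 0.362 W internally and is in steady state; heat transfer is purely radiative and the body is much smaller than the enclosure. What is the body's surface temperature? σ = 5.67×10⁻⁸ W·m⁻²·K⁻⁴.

T ≈ 312 K

For a small grey body in a large enclosure, net radiated power = εσA(T⁴ − T_w⁴).
Steady state: P = εσA(T⁴ − T_w⁴) with A = 4πr² = 0.002827 m².
T⁴ = P/(εσA) + T_w⁴ = 0.362/(0.89·5.67×10⁻⁸·0.002827) + (289)⁴
    = 2.537×10⁹ + 6.976×10⁹ = 9.513×10⁹ K⁴.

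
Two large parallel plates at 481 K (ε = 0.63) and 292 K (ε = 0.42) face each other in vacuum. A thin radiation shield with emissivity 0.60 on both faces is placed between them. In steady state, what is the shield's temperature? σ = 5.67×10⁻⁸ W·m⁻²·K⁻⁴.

T_s ≈ 429 K

In steady state the net flux on the hot side equals that on the cold side.
σ(T₁⁴−T_s⁴)/D₁ = σ(T_s⁴−T₂⁴)/D₂, with D₁ = 1/ε₁+1/ε_s−1 = 2.254, D₂ = 1/ε_s+1/ε₂−1 = 3.048.
Solve for T_s⁴: T_s⁴ = (D₂·T₁⁴ + D₁·T₂⁴)/(D₁+D₂) = 3.386×10¹⁰ K⁴.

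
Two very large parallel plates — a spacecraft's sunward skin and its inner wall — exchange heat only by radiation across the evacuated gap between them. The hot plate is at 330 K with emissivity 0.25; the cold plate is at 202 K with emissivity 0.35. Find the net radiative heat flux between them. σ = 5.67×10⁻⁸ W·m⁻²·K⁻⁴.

For two infinite grey parallel plates, q = σ(T₁⁴ − T₂⁴)/(1/ε₁ + 1/ε₂ − 1).
T₁⁴ − T₂⁴ = 1.186×10¹⁰ − 1.665×10⁹ = 1.019×10¹⁰ K⁴.
1/ε₁ + 1/ε₂ − 1 = 4.000 + 2.857 − 1 = 5.857.
q = 5.67×10⁻⁸ × 1.019×10¹⁰ / 5.857.

q ≈ 98.7 W/m²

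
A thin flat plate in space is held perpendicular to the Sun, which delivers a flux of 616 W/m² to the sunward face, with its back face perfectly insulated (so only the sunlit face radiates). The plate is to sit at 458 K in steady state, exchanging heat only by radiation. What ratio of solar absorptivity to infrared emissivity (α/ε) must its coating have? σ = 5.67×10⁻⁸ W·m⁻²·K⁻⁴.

Balance: αS·A = εσ·1A·T⁴ ⇒ α/ε = σT⁴/S.
α/ε = 5.67×10⁻⁸·(458)⁴/616 = 5.67×10⁻⁸·4.400×10¹⁰/616.

α/ε ≈ 4.05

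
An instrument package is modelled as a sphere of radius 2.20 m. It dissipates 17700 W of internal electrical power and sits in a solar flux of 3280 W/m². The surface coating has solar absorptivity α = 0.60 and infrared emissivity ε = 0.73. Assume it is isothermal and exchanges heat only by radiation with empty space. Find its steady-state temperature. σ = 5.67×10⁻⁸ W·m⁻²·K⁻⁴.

At steady state, absorbed solar power + internal power = radiated power.
Absorbed: α·S·A_cross = 0.60·3280·15.21 = 29920 W (cross-section πr²).
Total input = 29920 + 17700 = 47620 W.
Radiated: εσ·A_surf·T⁴ with A_surf = 4πr² = 60.82 m².
T⁴ = 47620/(0.73·5.67×10⁻⁸·60.82) = 1.892×10¹⁰ K⁴.

T ≈ 371 K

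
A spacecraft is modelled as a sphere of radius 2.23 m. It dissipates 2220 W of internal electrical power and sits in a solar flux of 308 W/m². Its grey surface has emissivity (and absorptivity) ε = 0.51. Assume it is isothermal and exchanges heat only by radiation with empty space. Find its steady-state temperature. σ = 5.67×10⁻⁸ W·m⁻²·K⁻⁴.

At steady state, absorbed solar power + internal power = radiated power.
Absorbed: α·S·A_cross = 0.51·308·15.62 = 2454 W (cross-section πr²).
Total input = 2454 + 2220 = 4674 W.
Radiated: εσ·A_surf·T⁴ with A_surf = 4πr² = 62.49 m².
T⁴ = 4674/(0.51·5.67×10⁻⁸·62.49) = 2.587×10⁹ K⁴.

T ≈ 226 K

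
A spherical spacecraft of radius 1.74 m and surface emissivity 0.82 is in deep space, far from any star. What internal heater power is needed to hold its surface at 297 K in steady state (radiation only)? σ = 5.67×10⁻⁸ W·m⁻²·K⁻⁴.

P = εσ·4πr²·T⁴.
4πr² = 38.05 m²; T⁴ = 7.781×10⁹ K⁴.
P = 0.82·5.67×10⁻⁸·38.05·7.781×10⁹.

P ≈ 13800 W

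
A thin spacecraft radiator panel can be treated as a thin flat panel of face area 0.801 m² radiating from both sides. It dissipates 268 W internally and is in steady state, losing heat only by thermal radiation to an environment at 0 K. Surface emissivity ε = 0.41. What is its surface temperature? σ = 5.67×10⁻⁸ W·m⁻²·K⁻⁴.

Steady state: internal power = radiated power, P = εσA T⁴.
Radiating area A = 2·0.801 = 1.602 m².
T⁴ = P/(εσA) = 268/(0.41·5.67×10⁻⁸·1.602) = 7.196×10⁹ K⁴.
T = (7.196×10⁹)^(1/4).

T ≈ 291 K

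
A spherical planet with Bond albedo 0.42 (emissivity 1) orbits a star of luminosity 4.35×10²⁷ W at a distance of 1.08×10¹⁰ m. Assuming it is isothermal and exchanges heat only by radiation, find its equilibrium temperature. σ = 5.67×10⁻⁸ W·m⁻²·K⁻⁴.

First find the stellar flux at distance d: S = L/(4πd²) = 4.35×10²⁷/(4π·(1.08×10¹⁰)²) = 2.968×10⁶ W/m².
For an isothermal sphere, absorbed (1−a)S·πr² = emitted σ·4πr²·T⁴, so T⁴ = (1−a)S/(4σ).
T⁴ = 0.580·2.968×10⁶/(4·5.67×10⁻⁸) = 7.590×10¹² K⁴.

T ≈ 1660 K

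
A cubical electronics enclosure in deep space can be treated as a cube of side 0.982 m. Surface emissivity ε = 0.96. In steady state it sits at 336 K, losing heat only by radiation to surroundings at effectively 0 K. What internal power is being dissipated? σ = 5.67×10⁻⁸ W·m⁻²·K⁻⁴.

Steady state: P = εσA T⁴.
A = 6L² = 5.786 m²; T⁴ = (336)⁴ = 1.275×10¹⁰ K⁴.
P = 0.96 × 5.67×10⁻⁸ × 5.786 × 1.275×10¹⁰.

P ≈ 4010 W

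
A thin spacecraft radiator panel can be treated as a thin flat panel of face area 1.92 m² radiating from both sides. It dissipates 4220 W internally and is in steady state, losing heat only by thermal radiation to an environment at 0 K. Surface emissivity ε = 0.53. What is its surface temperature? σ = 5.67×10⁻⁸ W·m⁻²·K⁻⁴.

T ≈ 437 K

Steady state: internal power = radiated power, P = εσA T⁴.
Radiating area A = 2·1.92 = 3.840 m².
T⁴ = P/(εσA) = 4220/(0.53·5.67×10⁻⁸·3.840) = 3.657×10¹⁰ K⁴.
T = (3.657×10¹⁰)^(1/4).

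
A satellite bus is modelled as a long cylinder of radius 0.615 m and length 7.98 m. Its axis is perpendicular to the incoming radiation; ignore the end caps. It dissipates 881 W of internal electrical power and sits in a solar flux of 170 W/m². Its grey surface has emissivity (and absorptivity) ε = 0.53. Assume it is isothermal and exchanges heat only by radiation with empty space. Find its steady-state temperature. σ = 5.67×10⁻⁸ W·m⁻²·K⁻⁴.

At steady state, absorbed solar power + internal power = radiated power.
Absorbed: α·S·A_cross = 0.53·170·9.815 = 884.4 W (cross-section 2rL).
Total input = 884.4 + 881 = 1765 W.
Radiated: εσ·A_surf·T⁴ with A_surf = 2πrL = 30.84 m².
T⁴ = 1765/(0.53·5.67×10⁻⁸·30.84) = 1.905×10⁹ K⁴.

T ≈ 209 K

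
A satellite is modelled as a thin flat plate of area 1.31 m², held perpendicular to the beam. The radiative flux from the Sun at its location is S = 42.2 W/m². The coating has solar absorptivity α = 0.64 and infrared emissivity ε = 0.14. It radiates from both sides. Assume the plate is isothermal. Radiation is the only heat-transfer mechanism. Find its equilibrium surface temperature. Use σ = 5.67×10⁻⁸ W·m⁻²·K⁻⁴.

T ≈ 203 K

At equilibrium, absorbed power = emitted power.
Absorbing cross-section = A = 1.310 m²; emitting surface = 2A = 2.620 m² (ratio 2).
αS·A_cross = εσ·A_surf·T⁴  ⇒  T⁴ = αS/(ε·2σ).
T⁴ = 0.640·42.2/(0.14·2·5.67×10⁻⁸) = 1.701×10⁹ K⁴.
T = (1.701×10⁹)^(1/4).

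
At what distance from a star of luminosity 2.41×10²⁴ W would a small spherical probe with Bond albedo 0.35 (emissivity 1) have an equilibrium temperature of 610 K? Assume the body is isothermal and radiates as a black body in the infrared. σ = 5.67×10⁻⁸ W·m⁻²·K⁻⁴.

d ≈ 1.99×10⁹ m

For an isothermal black-emitting sphere, (1−a)S·πr² = σ·4πr²·T⁴ ⇒ S = 4σT⁴/(1−a).
S = 4·5.67×10⁻⁸·(610)⁴/0.650 = 48310 W/m².
Flux falls as S = L/(4πd²), so d = √(L/(4πS)) = √(2.41×10²⁴/(4π·48310)).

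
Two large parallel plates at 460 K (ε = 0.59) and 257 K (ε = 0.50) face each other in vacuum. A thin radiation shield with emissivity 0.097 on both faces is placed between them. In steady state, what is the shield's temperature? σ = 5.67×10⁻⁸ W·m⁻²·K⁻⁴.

In steady state the net flux on the hot side equals that on the cold side.
σ(T₁⁴−T_s⁴)/D₁ = σ(T_s⁴−T₂⁴)/D₂, with D₁ = 1/ε₁+1/ε_s−1 = 11.00, D₂ = 1/ε_s+1/ε₂−1 = 11.31.
Solve for T_s⁴: T_s⁴ = (D₂·T₁⁴ + D₁·T₂⁴)/(D₁+D₂) = 2.484×10¹⁰ K⁴.

T_s ≈ 397 K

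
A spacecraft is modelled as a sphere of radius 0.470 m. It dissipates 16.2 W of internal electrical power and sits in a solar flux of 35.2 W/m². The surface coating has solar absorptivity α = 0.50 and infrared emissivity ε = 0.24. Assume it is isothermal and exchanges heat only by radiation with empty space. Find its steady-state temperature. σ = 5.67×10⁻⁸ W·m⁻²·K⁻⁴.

T ≈ 166 K

At steady state, absorbed solar power + internal power = radiated power.
Absorbed: α·S·A_cross = 0.50·35.2·0.6940 = 12.21 W (cross-section πr²).
Total input = 12.21 + 16.2 = 28.41 W.
Radiated: εσ·A_surf·T⁴ with A_surf = 4πr² = 2.776 m².
T⁴ = 28.41/(0.24·5.67×10⁻⁸·2.776) = 7.522×10⁸ K⁴.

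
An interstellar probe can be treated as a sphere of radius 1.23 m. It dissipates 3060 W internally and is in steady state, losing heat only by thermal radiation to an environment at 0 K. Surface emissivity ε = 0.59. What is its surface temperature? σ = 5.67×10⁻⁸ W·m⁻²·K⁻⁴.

T ≈ 263 K

Steady state: internal power = radiated power, P = εσA T⁴.
Radiating area A = 4πr² = 19.01 m².
T⁴ = P/(εσA) = 3060/(0.59·5.67×10⁻⁸·19.01) = 4.811×10⁹ K⁴.
T = (4.811×10⁹)^(1/4).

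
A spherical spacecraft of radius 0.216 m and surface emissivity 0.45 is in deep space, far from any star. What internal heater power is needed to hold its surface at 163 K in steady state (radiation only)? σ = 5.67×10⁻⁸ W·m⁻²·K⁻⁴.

P = εσ·4πr²·T⁴.
4πr² = 0.5863 m²; T⁴ = 7.059×10⁸ K⁴.
P = 0.45·5.67×10⁻⁸·0.5863·7.059×10⁸.

P ≈ 10.6 W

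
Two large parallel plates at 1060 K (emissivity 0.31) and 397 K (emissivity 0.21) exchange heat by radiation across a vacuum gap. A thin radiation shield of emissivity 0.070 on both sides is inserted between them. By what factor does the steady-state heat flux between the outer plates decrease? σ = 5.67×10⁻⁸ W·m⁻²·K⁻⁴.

factor ≈ 4.95

Without shield: q₀ = σΔ(T⁴)/(1/ε₁+1/ε₂−1) with denominator 6.988.
With shield the two gaps are in series; the resistances add: (1/ε₁+1/ε_s−1)+(1/ε_s+1/ε₂−1) = 16.51+18.05 = 34.56.
Heat-flux ratio q₀/q = 34.56/6.988.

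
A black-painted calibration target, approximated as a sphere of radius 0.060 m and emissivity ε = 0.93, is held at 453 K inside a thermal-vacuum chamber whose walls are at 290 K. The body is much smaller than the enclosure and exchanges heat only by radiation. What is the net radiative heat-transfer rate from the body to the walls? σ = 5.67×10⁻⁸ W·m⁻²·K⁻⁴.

For a small grey body in a large enclosure: P_net = εσA(T_body⁴ − T_wall⁴).
A = 4πr² = 0.04524 m²; T_body⁴ − T_wall⁴ = 4.211×10¹⁰ − 7.073×10⁹ = 3.504×10¹⁰ K⁴.
|P_net| = 0.93·5.67×10⁻⁸·0.04524·3.504×10¹⁰.

P_net ≈ 83.6 W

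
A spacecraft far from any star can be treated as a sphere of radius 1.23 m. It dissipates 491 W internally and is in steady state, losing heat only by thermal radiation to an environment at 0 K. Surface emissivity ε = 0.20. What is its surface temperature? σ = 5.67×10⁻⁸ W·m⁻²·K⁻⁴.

Steady state: internal power = radiated power, P = εσA T⁴.
Radiating area A = 4πr² = 19.01 m².
T⁴ = P/(εσA) = 491/(0.20·5.67×10⁻⁸·19.01) = 2.277×10⁹ K⁴.
T = (2.277×10⁹)^(1/4).

T ≈ 218 K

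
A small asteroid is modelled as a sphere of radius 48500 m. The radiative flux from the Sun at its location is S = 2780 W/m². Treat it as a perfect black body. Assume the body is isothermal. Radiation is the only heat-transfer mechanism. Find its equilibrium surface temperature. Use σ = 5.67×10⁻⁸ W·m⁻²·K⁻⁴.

T ≈ 333 K

At equilibrium, absorbed power = emitted power.
Absorbing cross-section = πr² = 7.390×10⁹ m²; emitting surface = 4πr² = 2.956×10¹⁰ m² (ratio 4).
S·A_cross = εσ·A_surf·T⁴  ⇒  T⁴ = S/(4σ).
T⁴ = 1.00·2780/(4·5.67×10⁻⁸) = 1.226×10¹⁰ K⁴.
T = (1.226×10¹⁰)^(1/4).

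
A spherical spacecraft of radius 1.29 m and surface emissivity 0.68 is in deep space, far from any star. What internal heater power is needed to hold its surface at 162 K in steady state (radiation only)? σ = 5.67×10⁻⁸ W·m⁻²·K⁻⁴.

P ≈ 555 W

P = εσ·4πr²·T⁴.
4πr² = 20.91 m²; T⁴ = 6.887×10⁸ K⁴.
P = 0.68·5.67×10⁻⁸·20.91·6.887×10⁸.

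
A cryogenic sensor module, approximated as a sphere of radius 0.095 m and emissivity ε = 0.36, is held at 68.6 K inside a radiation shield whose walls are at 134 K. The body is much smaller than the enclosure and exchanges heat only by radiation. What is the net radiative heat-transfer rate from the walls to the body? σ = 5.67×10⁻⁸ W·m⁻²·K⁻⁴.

For a small grey body in a large enclosure: P_net = εσA(T_body⁴ − T_wall⁴).
A = 4πr² = 0.1134 m²; T_body⁴ − T_wall⁴ = 2.215×10⁷ − 3.224×10⁸ = -3.003×10⁸ K⁴.
|P_net| = 0.36·5.67×10⁻⁸·0.1134·3.003×10⁸.

P_net ≈ 0.695 W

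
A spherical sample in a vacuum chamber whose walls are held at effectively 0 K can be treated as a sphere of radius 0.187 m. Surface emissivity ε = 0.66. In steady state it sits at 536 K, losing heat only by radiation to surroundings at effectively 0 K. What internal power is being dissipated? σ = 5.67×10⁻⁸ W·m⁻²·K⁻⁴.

P ≈ 1360 W

Steady state: P = εσA T⁴.
A = 4πr² = 0.4394 m²; T⁴ = (536)⁴ = 8.254×10¹⁰ K⁴.
P = 0.66 × 5.67×10⁻⁸ × 0.4394 × 8.254×10¹⁰.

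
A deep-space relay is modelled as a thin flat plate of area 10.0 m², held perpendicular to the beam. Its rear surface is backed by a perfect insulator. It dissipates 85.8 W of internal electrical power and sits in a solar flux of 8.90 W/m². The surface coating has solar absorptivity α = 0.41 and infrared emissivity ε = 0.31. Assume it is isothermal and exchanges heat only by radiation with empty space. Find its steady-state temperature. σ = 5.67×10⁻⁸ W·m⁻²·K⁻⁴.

At steady state, absorbed solar power + internal power = radiated power.
Absorbed: α·S·A_cross = 0.41·8.90·10.00 = 36.49 W (cross-section A).
Total input = 36.49 + 85.8 = 122.3 W.
Radiated: εσ·A_surf·T⁴ with A_surf = A = 10.00 m².
T⁴ = 122.3/(0.31·5.67×10⁻⁸·10.00) = 6.957×10⁸ K⁴.

T ≈ 162 K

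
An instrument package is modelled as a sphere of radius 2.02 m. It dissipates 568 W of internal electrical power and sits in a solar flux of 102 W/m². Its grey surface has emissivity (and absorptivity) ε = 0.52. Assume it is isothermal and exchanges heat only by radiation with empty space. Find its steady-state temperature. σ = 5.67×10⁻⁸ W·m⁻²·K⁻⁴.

T ≈ 170 K

At steady state, absorbed solar power + internal power = radiated power.
Absorbed: α·S·A_cross = 0.52·102·12.82 = 679.9 W (cross-section πr²).
Total input = 679.9 + 568 = 1248 W.
Radiated: εσ·A_surf·T⁴ with A_surf = 4πr² = 51.28 m².
T⁴ = 1248/(0.52·5.67×10⁻⁸·51.28) = 8.254×10⁸ K⁴.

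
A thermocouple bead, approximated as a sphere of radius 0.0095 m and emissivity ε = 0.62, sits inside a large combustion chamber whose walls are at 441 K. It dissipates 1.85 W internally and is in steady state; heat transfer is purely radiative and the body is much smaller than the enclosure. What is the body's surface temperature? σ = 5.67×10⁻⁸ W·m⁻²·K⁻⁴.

T ≈ 539 K

For a small grey body in a large enclosure, net radiated power = εσA(T⁴ − T_w⁴).
Steady state: P = εσA(T⁴ − T_w⁴) with A = 4πr² = 0.001134 m².
T⁴ = P/(εσA) + T_w⁴ = 1.85/(0.62·5.67×10⁻⁸·0.001134) + (441)⁴
    = 4.640×10¹⁰ + 3.782×10¹⁰ = 8.423×10¹⁰ K⁴.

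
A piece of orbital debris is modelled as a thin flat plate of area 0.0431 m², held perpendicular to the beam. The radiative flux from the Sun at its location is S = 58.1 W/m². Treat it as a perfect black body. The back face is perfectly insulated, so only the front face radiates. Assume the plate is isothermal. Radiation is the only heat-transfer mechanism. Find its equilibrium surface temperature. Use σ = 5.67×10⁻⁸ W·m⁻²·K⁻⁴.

At equilibrium, absorbed power = emitted power.
Absorbing cross-section = A = 0.04310 m²; emitting surface = A = 0.04310 m² (ratio 1).
S·A_cross = εσ·A_surf·T⁴  ⇒  T⁴ = S/(1σ).
T⁴ = 1.00·58.1/(1·5.67×10⁻⁸) = 1.025×10⁹ K⁴.
T = (1.025×10⁹)^(1/4).

T ≈ 179 K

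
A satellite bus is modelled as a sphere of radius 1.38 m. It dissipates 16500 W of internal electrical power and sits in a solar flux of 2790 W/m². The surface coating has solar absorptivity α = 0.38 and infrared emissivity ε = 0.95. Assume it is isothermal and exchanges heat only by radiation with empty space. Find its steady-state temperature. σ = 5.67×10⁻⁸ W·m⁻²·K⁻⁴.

T ≈ 365 K

At steady state, absorbed solar power + internal power = radiated power.
Absorbed: α·S·A_cross = 0.38·2790·5.983 = 6343 W (cross-section πr²).
Total input = 6343 + 16500 = 22840 W.
Radiated: εσ·A_surf·T⁴ with A_surf = 4πr² = 23.93 m².
T⁴ = 22840/(0.95·5.67×10⁻⁸·23.93) = 1.772×10¹⁰ K⁴.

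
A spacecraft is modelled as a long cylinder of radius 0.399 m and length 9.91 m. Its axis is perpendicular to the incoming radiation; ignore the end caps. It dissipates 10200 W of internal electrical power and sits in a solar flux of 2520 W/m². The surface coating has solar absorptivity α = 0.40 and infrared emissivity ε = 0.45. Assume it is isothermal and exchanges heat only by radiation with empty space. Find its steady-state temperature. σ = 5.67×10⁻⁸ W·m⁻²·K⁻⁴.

T ≈ 411 K

At steady state, absorbed solar power + internal power = radiated power.
Absorbed: α·S·A_cross = 0.40·2520·7.908 = 7971 W (cross-section 2rL).
Total input = 7971 + 10200 = 18170 W.
Radiated: εσ·A_surf·T⁴ with A_surf = 2πrL = 24.84 m².
T⁴ = 18170/(0.45·5.67×10⁻⁸·24.84) = 2.867×10¹⁰ K⁴.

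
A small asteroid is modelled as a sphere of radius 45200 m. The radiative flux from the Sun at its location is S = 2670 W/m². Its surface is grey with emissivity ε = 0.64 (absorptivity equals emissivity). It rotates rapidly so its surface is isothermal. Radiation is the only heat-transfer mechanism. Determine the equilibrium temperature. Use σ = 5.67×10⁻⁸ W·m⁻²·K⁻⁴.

At equilibrium, absorbed power = emitted power.
Absorbing cross-section = πr² = 6.418×10⁹ m²; emitting surface = 4πr² = 2.567×10¹⁰ m² (ratio 4).
εS·A_cross = εσ·A_surf·T⁴  ⇒  T⁴ = S/(4σ)   (ε cancels).
T⁴ = 2670/(4·5.67×10⁻⁸) = 1.177×10¹⁰ K⁴.
T = (1.177×10¹⁰)^(1/4).

T ≈ 329 K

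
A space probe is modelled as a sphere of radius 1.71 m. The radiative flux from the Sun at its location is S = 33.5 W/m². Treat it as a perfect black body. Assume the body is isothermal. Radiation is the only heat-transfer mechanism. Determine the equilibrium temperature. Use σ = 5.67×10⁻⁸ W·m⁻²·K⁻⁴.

T ≈ 110 K

At equilibrium, absorbed power = emitted power.
Absorbing cross-section = πr² = 9.186 m²; emitting surface = 4πr² = 36.75 m² (ratio 4).
S·A_cross = εσ·A_surf·T⁴  ⇒  T⁴ = S/(4σ).
T⁴ = 1.00·33.5/(4·5.67×10⁻⁸) = 1.477×10⁸ K⁴.
T = (1.477×10⁸)^(1/4).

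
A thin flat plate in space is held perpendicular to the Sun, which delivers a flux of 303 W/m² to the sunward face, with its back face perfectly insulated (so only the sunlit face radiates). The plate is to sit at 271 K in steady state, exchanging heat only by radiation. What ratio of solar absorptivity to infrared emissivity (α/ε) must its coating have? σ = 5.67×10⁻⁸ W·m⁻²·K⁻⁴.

Balance: αS·A = εσ·1A·T⁴ ⇒ α/ε = σT⁴/S.
α/ε = 5.67×10⁻⁸·(271)⁴/303 = 5.67×10⁻⁸·5.394×10⁹/303.

α/ε ≈ 1.01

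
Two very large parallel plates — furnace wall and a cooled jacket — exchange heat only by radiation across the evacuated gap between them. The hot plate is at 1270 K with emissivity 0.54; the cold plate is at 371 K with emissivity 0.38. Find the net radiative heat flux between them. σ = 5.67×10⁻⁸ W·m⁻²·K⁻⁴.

q ≈ 42000 W/m²

For two infinite grey parallel plates, q = σ(T₁⁴ − T₂⁴)/(1/ε₁ + 1/ε₂ − 1).
T₁⁴ − T₂⁴ = 2.601×10¹² − 1.895×10¹⁰ = 2.583×10¹² K⁴.
1/ε₁ + 1/ε₂ − 1 = 1.852 + 2.632 − 1 = 3.483.
q = 5.67×10⁻⁸ × 2.583×10¹² / 3.483.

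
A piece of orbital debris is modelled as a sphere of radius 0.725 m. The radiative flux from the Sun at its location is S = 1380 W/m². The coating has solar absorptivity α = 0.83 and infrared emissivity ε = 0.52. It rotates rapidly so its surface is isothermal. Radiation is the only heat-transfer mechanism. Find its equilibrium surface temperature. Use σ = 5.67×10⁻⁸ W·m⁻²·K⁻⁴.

T ≈ 314 K

At equilibrium, absorbed power = emitted power.
Absorbing cross-section = πr² = 1.651 m²; emitting surface = 4πr² = 6.605 m² (ratio 4).
αS·A_cross = εσ·A_surf·T⁴  ⇒  T⁴ = αS/(ε·4σ).
T⁴ = 0.830·1380/(0.52·4·5.67×10⁻⁸) = 9.712×10⁹ K⁴.
T = (9.712×10⁹)^(1/4).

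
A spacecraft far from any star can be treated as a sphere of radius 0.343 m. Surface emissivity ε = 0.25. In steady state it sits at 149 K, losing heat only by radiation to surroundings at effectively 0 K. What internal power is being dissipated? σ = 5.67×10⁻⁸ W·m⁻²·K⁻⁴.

Steady state: P = εσA T⁴.
A = 4πr² = 1.478 m²; T⁴ = (149)⁴ = 4.929×10⁸ K⁴.
P = 0.25 × 5.67×10⁻⁸ × 1.478 × 4.929×10⁸.

P ≈ 10.3 W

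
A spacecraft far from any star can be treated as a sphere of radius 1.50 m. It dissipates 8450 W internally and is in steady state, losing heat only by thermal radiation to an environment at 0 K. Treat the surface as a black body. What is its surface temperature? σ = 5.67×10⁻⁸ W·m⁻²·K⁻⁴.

Steady state: internal power = radiated power, P = εσA T⁴.
Radiating area A = 4πr² = 28.27 m².
T⁴ = P/(εσA) = 8450/(1.0·5.67×10⁻⁸·28.27) = 5.271×10⁹ K⁴.
T = (5.271×10⁹)^(1/4).

T ≈ 269 K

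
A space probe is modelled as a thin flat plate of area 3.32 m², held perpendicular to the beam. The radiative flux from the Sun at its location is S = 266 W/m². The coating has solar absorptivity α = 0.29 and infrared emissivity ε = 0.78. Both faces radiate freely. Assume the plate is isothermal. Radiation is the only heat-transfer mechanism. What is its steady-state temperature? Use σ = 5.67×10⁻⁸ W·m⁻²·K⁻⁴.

At equilibrium, absorbed power = emitted power.
Absorbing cross-section = A = 3.320 m²; emitting surface = 2A = 6.640 m² (ratio 2).
αS·A_cross = εσ·A_surf·T⁴  ⇒  T⁴ = αS/(ε·2σ).
T⁴ = 0.290·266/(0.78·2·5.67×10⁻⁸) = 8.721×10⁸ K⁴.
T = (8.721×10⁸)^(1/4).

T ≈ 172 K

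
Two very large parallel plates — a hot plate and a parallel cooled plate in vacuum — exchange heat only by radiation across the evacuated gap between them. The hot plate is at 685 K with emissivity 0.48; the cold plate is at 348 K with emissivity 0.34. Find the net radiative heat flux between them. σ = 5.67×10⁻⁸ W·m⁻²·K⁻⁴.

q ≈ 2900 W/m²

For two infinite grey parallel plates, q = σ(T₁⁴ − T₂⁴)/(1/ε₁ + 1/ε₂ − 1).
T₁⁴ − T₂⁴ = 2.202×10¹¹ − 1.467×10¹⁰ = 2.055×10¹¹ K⁴.
1/ε₁ + 1/ε₂ − 1 = 2.083 + 2.941 − 1 = 4.025.
q = 5.67×10⁻⁸ × 2.055×10¹¹ / 4.025.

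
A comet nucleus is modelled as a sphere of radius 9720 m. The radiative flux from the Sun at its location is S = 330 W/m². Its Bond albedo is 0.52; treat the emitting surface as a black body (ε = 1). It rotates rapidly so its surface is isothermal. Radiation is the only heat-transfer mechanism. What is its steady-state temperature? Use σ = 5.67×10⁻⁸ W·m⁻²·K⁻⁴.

At equilibrium, absorbed power = emitted power.
Absorbing cross-section = πr² = 2.968×10⁸ m²; emitting surface = 4πr² = 1.187×10⁹ m² (ratio 4).
(1−a)S·A_cross = εσ·A_surf·T⁴  ⇒  T⁴ = (1−a)S/(4σ).
T⁴ = 0.480·330/(4·5.67×10⁻⁸) = 6.984×10⁸ K⁴.
T = (6.984×10⁸)^(1/4).

T ≈ 163 K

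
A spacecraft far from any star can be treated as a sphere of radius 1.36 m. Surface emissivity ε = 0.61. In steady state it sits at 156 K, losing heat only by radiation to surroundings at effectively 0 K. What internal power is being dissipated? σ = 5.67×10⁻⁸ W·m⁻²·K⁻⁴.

P ≈ 476 W

Steady state: P = εσA T⁴.
A = 4πr² = 23.24 m²; T⁴ = (156)⁴ = 5.922×10⁸ K⁴.
P = 0.61 × 5.67×10⁻⁸ × 23.24 × 5.922×10⁸.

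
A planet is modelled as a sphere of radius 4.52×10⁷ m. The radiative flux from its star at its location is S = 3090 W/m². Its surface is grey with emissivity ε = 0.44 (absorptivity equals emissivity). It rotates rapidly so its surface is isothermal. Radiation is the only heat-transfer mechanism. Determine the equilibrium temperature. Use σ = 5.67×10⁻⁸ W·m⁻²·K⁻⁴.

T ≈ 342 K

At equilibrium, absorbed power = emitted power.
Absorbing cross-section = πr² = 6.418×10¹⁵ m²; emitting surface = 4πr² = 2.567×10¹⁶ m² (ratio 4).
εS·A_cross = εσ·A_surf·T⁴  ⇒  T⁴ = S/(4σ)   (ε cancels).
T⁴ = 3090/(4·5.67×10⁻⁸) = 1.362×10¹⁰ K⁴.
T = (1.362×10¹⁰)^(1/4).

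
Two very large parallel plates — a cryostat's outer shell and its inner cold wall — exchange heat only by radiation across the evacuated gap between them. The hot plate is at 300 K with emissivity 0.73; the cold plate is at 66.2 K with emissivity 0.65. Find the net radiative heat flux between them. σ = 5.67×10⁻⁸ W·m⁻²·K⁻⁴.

For two infinite grey parallel plates, q = σ(T₁⁴ − T₂⁴)/(1/ε₁ + 1/ε₂ − 1).
T₁⁴ − T₂⁴ = 8.100×10⁹ − 1.921×10⁷ = 8.081×10⁹ K⁴.
1/ε₁ + 1/ε₂ − 1 = 1.370 + 1.538 − 1 = 1.908.
q = 5.67×10⁻⁸ × 8.081×10⁹ / 1.908.

q ≈ 240 W/m²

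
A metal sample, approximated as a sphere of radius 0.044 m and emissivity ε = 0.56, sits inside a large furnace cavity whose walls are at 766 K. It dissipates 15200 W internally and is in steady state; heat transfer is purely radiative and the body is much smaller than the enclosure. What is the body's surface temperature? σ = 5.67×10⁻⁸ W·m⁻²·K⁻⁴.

T ≈ 2120 K

For a small grey body in a large enclosure, net radiated power = εσA(T⁴ − T_w⁴).
Steady state: P = εσA(T⁴ − T_w⁴) with A = 4πr² = 0.02433 m².
T⁴ = P/(εσA) + T_w⁴ = 15200/(0.56·5.67×10⁻⁸·0.02433) + (766)⁴
    = 1.968×10¹³ + 3.443×10¹¹ = 2.002×10¹³ K⁴.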